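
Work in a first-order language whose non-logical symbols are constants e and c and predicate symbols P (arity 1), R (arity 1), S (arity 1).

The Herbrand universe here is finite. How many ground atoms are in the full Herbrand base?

6

With no function symbols, the Herbrand universe is just the 2 constants.
Ground atoms per predicate: P: 2, R: 2, S: 2.
Herbrand base size = 2 + 2 + 2 = 6.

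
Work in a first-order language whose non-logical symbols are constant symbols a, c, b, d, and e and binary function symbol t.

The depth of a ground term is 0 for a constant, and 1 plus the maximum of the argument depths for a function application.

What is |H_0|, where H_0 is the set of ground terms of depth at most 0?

If N_k denotes the number of depth-≤k ground terms, the 5 constants give N_0 = 5, and each function symbol of arity r contributes N_{k-1}^r new terms at level k: N_k = 5 + N_{k-1}^2.
N_0 = 5
Explicitly: a, c, b, d, e.

5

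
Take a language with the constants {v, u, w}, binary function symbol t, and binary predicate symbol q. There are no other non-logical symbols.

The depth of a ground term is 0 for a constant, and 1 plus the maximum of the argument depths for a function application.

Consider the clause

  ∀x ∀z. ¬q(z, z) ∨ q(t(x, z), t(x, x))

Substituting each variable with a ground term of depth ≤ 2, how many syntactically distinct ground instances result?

Ground terms of depth ≤ 2:
  If N_k denotes the number of depth-≤k ground terms, the 3 constants give N_0 = 3, and each function symbol of arity r contributes N_{k-1}^r new terms at level k: N_k = 3 + N_{k-1}^2.
  N_0 = 3
  N_1 = 3 + 3^2 = 12
  N_2 = 3 + 12^2 = 147
So there are 147 ground terms available for substitution.
The body mentions every one of the 2 quantified variables; since ground terms form a free algebra, no two substitutions collapse to the same formula.
Number of ground instances = 147^2 = 21609.

21609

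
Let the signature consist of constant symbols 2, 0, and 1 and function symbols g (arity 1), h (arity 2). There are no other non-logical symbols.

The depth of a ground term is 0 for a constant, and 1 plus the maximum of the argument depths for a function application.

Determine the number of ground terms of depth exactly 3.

59052

If N_k denotes the number of depth-≤k ground terms, the 3 constants give N_0 = 3, and each function symbol of arity r contributes N_{k-1}^r new terms at level k: N_k = 3 + N_{k-1} + N_{k-1}^2.
N_0 = 3
N_1 = 3 + 3 + 3^2 = 15
N_2 = 3 + 15 + 15^2 = 243
N_3 = 3 + 243 + 243^2 = 59295
Terms of depth exactly 3: N_3 − N_2 = 59295 − 243 = 59052.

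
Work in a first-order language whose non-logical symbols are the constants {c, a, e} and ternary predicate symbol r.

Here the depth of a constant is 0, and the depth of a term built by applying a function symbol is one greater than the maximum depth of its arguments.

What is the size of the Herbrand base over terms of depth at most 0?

First count ground terms of depth ≤ 0.
With no function symbols every ground term is a constant, so there are exactly 3 ground terms at every depth bound.
N_0 = 3
Explicitly: c, a, e.
So |H| = 3.
Ground atoms are formed by filling each argument slot of a predicate with a term from H, so an r-ary predicate gives |H|^r atoms:
  r: 3^3 = 27
Total ground atoms: 27.

27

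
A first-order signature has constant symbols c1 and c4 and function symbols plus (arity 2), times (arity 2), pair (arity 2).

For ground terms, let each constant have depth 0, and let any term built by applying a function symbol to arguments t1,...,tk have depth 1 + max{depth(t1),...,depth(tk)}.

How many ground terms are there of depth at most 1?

14

If N_k denotes the number of depth-≤k ground terms, the 2 constants give N_0 = 2, and each function symbol of arity r contributes N_{k-1}^r new terms at level k: N_k = 2 + N_{k-1}^2 + N_{k-1}^2 + N_{k-1}^2.
N_0 = 2
N_1 = 2 + 2^2 + 2^2 + 2^2 = 14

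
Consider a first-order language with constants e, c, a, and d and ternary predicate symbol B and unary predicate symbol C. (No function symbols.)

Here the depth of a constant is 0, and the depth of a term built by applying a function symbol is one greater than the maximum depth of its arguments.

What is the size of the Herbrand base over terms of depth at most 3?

68

First count ground terms of depth ≤ 3.
With no function symbols every ground term is a constant, so there are exactly 4 ground terms at every depth bound.
N_0 = 4
N_1 = 4
N_2 = 4
N_3 = 4
So |H| = 4.
Ground atoms are formed by filling each argument slot of a predicate with a term from H, so an r-ary predicate gives |H|^r atoms:
  B: 4^3 = 64;  C: 4
Total ground atoms: 64 + 4 = 68.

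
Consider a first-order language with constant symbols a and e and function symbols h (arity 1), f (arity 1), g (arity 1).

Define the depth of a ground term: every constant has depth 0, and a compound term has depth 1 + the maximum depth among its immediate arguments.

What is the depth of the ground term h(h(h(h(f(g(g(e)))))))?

depth(g(e)) = 1 + depth(e) = 1 + 0 = 1
depth(g(g(e))) = 1 + depth(g(e)) = 1 + 1 = 2
depth(f(g(g(e)))) = 1 + depth(g(g(e))) = 1 + 2 = 3
depth(h(f(g(g(e))))) = 1 + depth(f(g(g(e)))) = 1 + 3 = 4
depth(h(h(f(g(g(e)))))) = 1 + depth(h(f(g(g(e))))) = 1 + 4 = 5
depth(h(h(h(f(g(g(e))))))) = 1 + depth(h(h(f(g(g(e)))))) = 1 + 5 = 6
depth(h(h(h(h(f(g(g(e)))))))) = 1 + depth(h(h(h(f(g(g(e))))))) = 1 + 6 = 7

7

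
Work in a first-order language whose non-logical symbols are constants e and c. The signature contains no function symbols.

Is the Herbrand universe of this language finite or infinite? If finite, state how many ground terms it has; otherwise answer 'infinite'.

There are no function symbols, so every ground term is one of the 2 constants.
The Herbrand universe is {e, c}, which is finite with 2 elements.

2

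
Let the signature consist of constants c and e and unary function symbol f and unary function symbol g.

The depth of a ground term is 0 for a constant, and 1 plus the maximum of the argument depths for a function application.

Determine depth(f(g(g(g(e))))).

depth(g(e)) = 1 + depth(e) = 1 + 0 = 1
depth(g(g(e))) = 1 + depth(g(e)) = 1 + 1 = 2
depth(g(g(g(e)))) = 1 + depth(g(g(e))) = 1 + 2 = 3
depth(f(g(g(g(e))))) = 1 + depth(g(g(g(e)))) = 1 + 3 = 4

4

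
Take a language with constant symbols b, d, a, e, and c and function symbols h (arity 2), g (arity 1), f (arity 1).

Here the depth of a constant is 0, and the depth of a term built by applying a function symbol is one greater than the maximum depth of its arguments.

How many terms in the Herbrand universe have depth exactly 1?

Let N_k = |{terms of depth ≤ k}|. Then N_0 = 5 and N_k = 5 + N_{k-1}^2 + N_{k-1} + N_{k-1} for k ≥ 1 (one summand per function symbol, arity giving the exponent).
N_0 = 5
N_1 = 5 + 5^2 + 5 + 5 = 40
Terms of depth exactly 1: N_1 − N_0 = 40 − 5 = 35.

35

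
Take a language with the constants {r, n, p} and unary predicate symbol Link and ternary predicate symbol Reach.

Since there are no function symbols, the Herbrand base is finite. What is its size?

With no function symbols, the Herbrand universe is just the 3 constants.
Ground atoms per predicate: Link: 3, Reach: 3^3 = 27.
Herbrand base size = 3 + 27 = 30.

30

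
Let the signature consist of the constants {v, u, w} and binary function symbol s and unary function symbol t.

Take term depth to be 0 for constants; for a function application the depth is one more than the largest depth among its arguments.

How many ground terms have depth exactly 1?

Count level by level. With function symbols s/2, t/1, the terms of depth ≤ k are the 3 constants together with each function applied to depth-≤(k−1) tuples, so N_k = 3 + N_{k-1}^2 + N_{k-1}.
N_0 = 3
N_1 = 3 + 3^2 + 3 = 15
Terms of depth exactly 1: N_1 − N_0 = 15 − 3 = 12.

12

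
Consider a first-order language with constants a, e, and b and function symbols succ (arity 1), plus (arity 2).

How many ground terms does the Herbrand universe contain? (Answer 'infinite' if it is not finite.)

infinite

The signature has at least one function symbol (succ, arity 1) and at least one constant (a).
Iterating succ gives infinitely many distinct ground terms: a, succ(a), succ(succ(a)), ...
So the Herbrand universe is infinite.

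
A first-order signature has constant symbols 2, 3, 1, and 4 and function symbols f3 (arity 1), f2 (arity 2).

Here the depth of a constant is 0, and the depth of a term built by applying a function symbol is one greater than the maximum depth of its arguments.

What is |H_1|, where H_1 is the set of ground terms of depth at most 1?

24

Let N_k = |{terms of depth ≤ k}|. Then N_0 = 4 and N_k = 4 + N_{k-1} + N_{k-1}^2 for k ≥ 1 (one summand per function symbol, arity giving the exponent).
N_0 = 4
N_1 = 4 + 4 + 4^2 = 24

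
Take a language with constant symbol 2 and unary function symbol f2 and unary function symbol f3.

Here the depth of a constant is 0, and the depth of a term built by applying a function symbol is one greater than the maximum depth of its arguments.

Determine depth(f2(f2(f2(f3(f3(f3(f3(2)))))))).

7

depth(f3(2)) = 1 + depth(2) = 1 + 0 = 1
depth(f3(f3(2))) = 1 + depth(f3(2)) = 1 + 1 = 2
depth(f3(f3(f3(2)))) = 1 + depth(f3(f3(2))) = 1 + 2 = 3
depth(f3(f3(f3(f3(2))))) = 1 + depth(f3(f3(f3(2)))) = 1 + 3 = 4
depth(f2(f3(f3(f3(f3(2)))))) = 1 + depth(f3(f3(f3(f3(2))))) = 1 + 4 = 5
depth(f2(f2(f3(f3(f3(f3(2))))))) = 1 + depth(f2(f3(f3(f3(f3(2)))))) = 1 + 5 = 6
depth(f2(f2(f2(f3(f3(f3(f3(2)))))))) = 1 + depth(f2(f2(f3(f3(f3(f3(2))))))) = 1 + 6 = 7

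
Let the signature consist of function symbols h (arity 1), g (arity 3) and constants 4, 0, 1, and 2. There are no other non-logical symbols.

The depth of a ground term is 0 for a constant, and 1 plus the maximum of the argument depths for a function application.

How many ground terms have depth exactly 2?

Let N_k count ground terms of depth at most k. Each non-constant term of depth ≤ k is some function symbol applied to depth-≤(k−1) arguments, giving N_k = 4 + N_{k-1} + N_{k-1}^3.
N_0 = 4
N_1 = 4 + 4 + 4^3 = 72
N_2 = 4 + 72 + 72^3 = 373324
Terms of depth exactly 2: N_2 − N_1 = 373324 − 72 = 373252.

373252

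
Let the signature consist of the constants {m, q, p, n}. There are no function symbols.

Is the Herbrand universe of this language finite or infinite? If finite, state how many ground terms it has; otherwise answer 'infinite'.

4

There are no function symbols, so every ground term is one of the 4 constants.
The Herbrand universe is {m, q, p, n}, which is finite with 4 elements.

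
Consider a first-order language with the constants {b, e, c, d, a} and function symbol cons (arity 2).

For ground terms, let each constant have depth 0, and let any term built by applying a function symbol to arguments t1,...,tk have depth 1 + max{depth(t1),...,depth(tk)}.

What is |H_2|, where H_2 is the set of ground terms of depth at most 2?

Let N_k = |{terms of depth ≤ k}|. Then N_0 = 5 and N_k = 5 + N_{k-1}^2 for k ≥ 1 (one summand per function symbol, arity giving the exponent).
N_0 = 5
N_1 = 5 + 5^2 = 30
N_2 = 5 + 30^2 = 905

905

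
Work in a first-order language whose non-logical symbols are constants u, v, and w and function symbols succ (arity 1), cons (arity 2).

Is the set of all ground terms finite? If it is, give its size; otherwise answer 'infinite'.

The signature has at least one function symbol (succ, arity 1) and at least one constant (u).
Iterating succ gives infinitely many distinct ground terms: u, succ(u), succ(succ(u)), ...
So the Herbrand universe is infinite.

infinite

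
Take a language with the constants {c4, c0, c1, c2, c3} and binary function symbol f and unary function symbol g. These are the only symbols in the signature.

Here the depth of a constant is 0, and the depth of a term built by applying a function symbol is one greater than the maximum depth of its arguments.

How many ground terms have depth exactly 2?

1230

Let N_k = |{terms of depth ≤ k}|. Then N_0 = 5 and N_k = 5 + N_{k-1}^2 + N_{k-1} for k ≥ 1 (one summand per function symbol, arity giving the exponent).
N_0 = 5
N_1 = 5 + 5^2 + 5 = 35
N_2 = 5 + 35^2 + 35 = 1265
Terms of depth exactly 2: N_2 − N_1 = 1265 − 35 = 1230.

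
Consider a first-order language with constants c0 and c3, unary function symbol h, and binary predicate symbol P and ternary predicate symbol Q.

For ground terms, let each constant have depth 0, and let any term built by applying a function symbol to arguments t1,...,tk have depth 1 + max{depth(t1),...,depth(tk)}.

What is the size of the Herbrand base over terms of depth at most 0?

12

First count ground terms of depth ≤ 0.
Count level by level. With function symbols h/1, the terms of depth ≤ k are the 2 constants together with each function applied to depth-≤(k−1) tuples, so N_k = 2 + N_{k-1}.
N_0 = 2
Explicitly: c0, c3.
So |H| = 2.
A ground atom is a predicate applied to a tuple of terms from H, so the count is the sum over predicates of |H|^arity:
  P: 2^2 = 4;  Q: 2^3 = 8
Total ground atoms: 4 + 8 = 12.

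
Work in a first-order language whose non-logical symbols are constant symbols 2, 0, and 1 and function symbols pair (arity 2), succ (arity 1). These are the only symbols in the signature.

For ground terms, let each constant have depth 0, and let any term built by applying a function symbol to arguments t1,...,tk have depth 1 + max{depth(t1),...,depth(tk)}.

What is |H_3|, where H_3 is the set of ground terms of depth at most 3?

59295

Let N_k = |{terms of depth ≤ k}|. Then N_0 = 3 and N_k = 3 + N_{k-1}^2 + N_{k-1} for k ≥ 1 (one summand per function symbol, arity giving the exponent).
N_0 = 3
N_1 = 3 + 3^2 + 3 = 15
N_2 = 3 + 15^2 + 15 = 243
N_3 = 3 + 243^2 + 243 = 59295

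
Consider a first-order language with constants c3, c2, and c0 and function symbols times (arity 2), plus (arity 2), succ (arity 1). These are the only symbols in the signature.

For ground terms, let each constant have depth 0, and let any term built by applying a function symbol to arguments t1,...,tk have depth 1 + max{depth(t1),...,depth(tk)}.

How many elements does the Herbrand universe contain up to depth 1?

Write N_k for the number of ground terms of depth ≤ k. A term of depth ≤ k is either a constant or a function symbol applied to arguments of depth ≤ k−1, so N_k = 3 + N_{k-1}^2 + N_{k-1}^2 + N_{k-1}.
N_0 = 3
N_1 = 3 + 3^2 + 3^2 + 3 = 24

24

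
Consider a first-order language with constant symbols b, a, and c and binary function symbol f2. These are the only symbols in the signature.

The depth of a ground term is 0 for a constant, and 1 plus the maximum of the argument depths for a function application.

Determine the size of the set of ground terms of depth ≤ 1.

12

Count level by level. With function symbols f2/2, the terms of depth ≤ k are the 3 constants together with each function applied to depth-≤(k−1) tuples, so N_k = 3 + N_{k-1}^2.
N_0 = 3
N_1 = 3 + 3^2 = 12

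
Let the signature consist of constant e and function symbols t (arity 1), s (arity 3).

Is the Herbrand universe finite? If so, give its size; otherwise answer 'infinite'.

The signature has at least one function symbol (t, arity 1) and at least one constant (e).
Iterating t gives infinitely many distinct ground terms: e, t(e), t(t(e)), ...
So the Herbrand universe is infinite.

infinite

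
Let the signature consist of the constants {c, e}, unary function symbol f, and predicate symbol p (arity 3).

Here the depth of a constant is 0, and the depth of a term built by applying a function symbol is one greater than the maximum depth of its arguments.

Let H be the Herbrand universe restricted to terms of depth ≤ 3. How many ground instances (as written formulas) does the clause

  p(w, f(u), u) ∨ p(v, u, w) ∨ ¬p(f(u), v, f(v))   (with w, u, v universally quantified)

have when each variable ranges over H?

512

Ground terms of depth ≤ 3:
  Let N_k = |{terms of depth ≤ k}|. Then N_0 = 2 and N_k = 2 + N_{k-1} for k ≥ 1 (one summand per function symbol, arity giving the exponent).
  N_0 = 2
  N_1 = 2 + 2 = 4
  N_2 = 2 + 4 = 6
  N_3 = 2 + 6 = 8
So there are 8 ground terms available for substitution.
The clause has 3 distinct variables (w, u, v), each appearing in the body. In the free term algebra distinct substitutions yield syntactically distinct ground instances.
Number of ground instances = 8^3 = 512.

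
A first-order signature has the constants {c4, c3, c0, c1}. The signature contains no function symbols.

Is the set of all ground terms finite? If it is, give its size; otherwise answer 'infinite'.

There are no function symbols, so every ground term is one of the 4 constants.
The Herbrand universe is {c4, c3, c0, c1}, which is finite with 4 elements.

4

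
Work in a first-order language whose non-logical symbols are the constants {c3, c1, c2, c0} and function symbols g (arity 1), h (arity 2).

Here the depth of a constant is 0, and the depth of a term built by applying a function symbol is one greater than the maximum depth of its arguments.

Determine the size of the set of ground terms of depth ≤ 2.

Count level by level. With function symbols g/1, h/2, the terms of depth ≤ k are the 4 constants together with each function applied to depth-≤(k−1) tuples, so N_k = 4 + N_{k-1} + N_{k-1}^2.
N_0 = 4
N_1 = 4 + 4 + 4^2 = 24
N_2 = 4 + 24 + 24^2 = 604

604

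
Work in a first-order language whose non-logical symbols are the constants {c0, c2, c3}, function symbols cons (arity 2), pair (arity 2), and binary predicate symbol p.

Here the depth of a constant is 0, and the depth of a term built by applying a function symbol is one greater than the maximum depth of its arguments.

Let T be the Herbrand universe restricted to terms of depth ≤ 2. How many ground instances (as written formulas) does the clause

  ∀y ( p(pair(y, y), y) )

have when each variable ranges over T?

Ground terms of depth ≤ 2:
  Count level by level. With function symbols cons/2, pair/2, the terms of depth ≤ k are the 3 constants together with each function applied to depth-≤(k−1) tuples, so N_k = 3 + N_{k-1}^2 + N_{k-1}^2.
  N_0 = 3
  N_1 = 3 + 3^2 + 3^2 = 21
  N_2 = 3 + 21^2 + 21^2 = 885
So there are 885 ground terms available for substitution.
The body mentions the single quantified variable y; since ground terms form a free algebra, no two substitutions collapse to the same formula.
Number of ground instances = 885.

885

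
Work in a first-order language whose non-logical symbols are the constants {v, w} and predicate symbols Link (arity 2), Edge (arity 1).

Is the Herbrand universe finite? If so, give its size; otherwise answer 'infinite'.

There are no function symbols, so every ground term is one of the 2 constants.
The Herbrand universe is {v, w}, which is finite with 2 elements.

2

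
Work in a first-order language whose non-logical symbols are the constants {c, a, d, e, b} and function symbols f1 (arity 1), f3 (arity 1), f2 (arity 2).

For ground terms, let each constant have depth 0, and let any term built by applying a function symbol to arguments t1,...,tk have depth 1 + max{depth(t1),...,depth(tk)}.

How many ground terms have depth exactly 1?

35

Let N_k count ground terms of depth at most k. Each non-constant term of depth ≤ k is some function symbol applied to depth-≤(k−1) arguments, giving N_k = 5 + N_{k-1} + N_{k-1} + N_{k-1}^2.
N_0 = 5
N_1 = 5 + 5 + 5 + 5^2 = 40
Terms of depth exactly 1: N_1 − N_0 = 40 − 5 = 35.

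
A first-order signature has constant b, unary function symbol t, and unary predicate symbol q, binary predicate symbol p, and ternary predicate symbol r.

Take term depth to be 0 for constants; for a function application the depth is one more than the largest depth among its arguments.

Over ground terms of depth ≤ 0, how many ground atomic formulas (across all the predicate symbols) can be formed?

First count ground terms of depth ≤ 0.
Let N_k count ground terms of depth at most k. Each non-constant term of depth ≤ k is some function symbol applied to depth-≤(k−1) arguments, giving N_k = 1 + N_{k-1}.
N_0 = 1
So |H| = 1.
For each predicate symbol, the number of ground atoms is |H| raised to its arity; summing:
  q: 1;  p: 1^2 = 1;  r: 1^3 = 1
Total ground atoms: 1 + 1 + 1 = 3.

3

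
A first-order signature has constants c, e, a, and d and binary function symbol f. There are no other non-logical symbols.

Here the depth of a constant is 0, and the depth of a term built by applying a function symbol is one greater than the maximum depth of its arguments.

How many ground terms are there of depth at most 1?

20

If N_k denotes the number of depth-≤k ground terms, the 4 constants give N_0 = 4, and each function symbol of arity r contributes N_{k-1}^r new terms at level k: N_k = 4 + N_{k-1}^2.
N_0 = 4
N_1 = 4 + 4^2 = 20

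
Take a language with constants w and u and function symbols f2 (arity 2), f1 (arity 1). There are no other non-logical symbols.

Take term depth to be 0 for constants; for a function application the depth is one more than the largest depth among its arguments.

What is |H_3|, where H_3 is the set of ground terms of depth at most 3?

5552

Write N_k for the number of ground terms of depth ≤ k. A term of depth ≤ k is either a constant or a function symbol applied to arguments of depth ≤ k−1, so N_k = 2 + N_{k-1}^2 + N_{k-1}.
N_0 = 2
N_1 = 2 + 2^2 + 2 = 8
N_2 = 2 + 8^2 + 8 = 74
N_3 = 2 + 74^2 + 74 = 5552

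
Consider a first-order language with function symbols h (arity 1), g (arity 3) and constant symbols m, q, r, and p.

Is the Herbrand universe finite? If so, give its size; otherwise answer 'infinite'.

infinite

The signature has at least one function symbol (h, arity 1) and at least one constant (m).
Iterating h gives infinitely many distinct ground terms: m, h(m), h(h(m)), ...
So the Herbrand universe is infinite.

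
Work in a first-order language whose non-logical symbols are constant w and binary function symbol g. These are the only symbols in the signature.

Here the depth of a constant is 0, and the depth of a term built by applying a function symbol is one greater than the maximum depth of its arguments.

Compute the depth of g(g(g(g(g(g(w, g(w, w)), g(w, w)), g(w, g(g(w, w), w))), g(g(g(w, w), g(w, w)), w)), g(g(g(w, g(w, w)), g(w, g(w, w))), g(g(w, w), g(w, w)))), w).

7

depth(g(w, w)) = 1 + max(0, 0) = 1
depth(g(w, g(w, w))) = 1 + max(0, 1) = 2
depth(g(g(w, g(w, w)), g(w, w))) = 1 + max(2, 1) = 3
depth(g(g(w, w), w)) = 1 + max(1, 0) = 2
depth(g(w, g(g(w, w), w))) = 1 + max(0, 2) = 3
depth(g(g(g(w, g(w, w)), g(w, w)), g(w, g(g(w, w), w)))) = 1 + max(3, 3) = 4
depth(g(g(w, w), g(w, w))) = 1 + max(1, 1) = 2
depth(g(g(g(w, w), g(w, w)), w)) = 1 + max(2, 0) = 3
depth(g(g(g(g(w, g(w, w)), g(w, w)), g(w, g(g(w, w), w))), g(g(g(w, w), g(w, w)), w))) = 1 + max(4, 3) = 5
depth(g(g(w, g(w, w)), g(w, g(w, w)))) = 1 + max(2, 2) = 3
depth(g(g(g(w, g(w, w)), g(w, g(w, w))), g(g(w, w), g(w, w)))) = 1 + max(3, 2) = 4
depth(g(g(g(g(g(w, g(w, w)), g(w, w)), g(w, g(g(w, w), w))), g(g(g(w, w), g(w, w)), w)), g(g(g(w, g(w, w)), g(w, g(w, w))), g(g(w, w), g(w, w))))) = 1 + max(5, 4) = 6
depth(g(g(g(g(g(g(w, g(w, w)), g(w, w)), g(w, g(g(w, w), w))), g(g(g(w, w), g(w, w)), w)), g(g(g(w, g(w, w)), g(w, g(w, w))), g(g(w, w), g(w, w)))), w)) = 1 + max(6, 0) = 7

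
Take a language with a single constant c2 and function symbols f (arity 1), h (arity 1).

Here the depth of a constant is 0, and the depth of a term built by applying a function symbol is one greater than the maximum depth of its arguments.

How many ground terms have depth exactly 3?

Let N_k = |{terms of depth ≤ k}|. Then N_0 = 1 and N_k = 1 + N_{k-1} + N_{k-1} for k ≥ 1 (one summand per function symbol, arity giving the exponent).
N_0 = 1
N_1 = 1 + 1 + 1 = 3
N_2 = 1 + 3 + 3 = 7
N_3 = 1 + 7 + 7 = 15
Terms of depth exactly 3: N_3 − N_2 = 15 − 7 = 8.

8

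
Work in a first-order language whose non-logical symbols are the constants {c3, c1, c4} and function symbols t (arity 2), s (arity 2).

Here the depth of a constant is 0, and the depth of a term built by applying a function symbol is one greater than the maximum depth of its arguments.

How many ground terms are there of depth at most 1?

21

Let N_k count ground terms of depth at most k. Each non-constant term of depth ≤ k is some function symbol applied to depth-≤(k−1) arguments, giving N_k = 3 + N_{k-1}^2 + N_{k-1}^2.
N_0 = 3
N_1 = 3 + 3^2 + 3^2 = 21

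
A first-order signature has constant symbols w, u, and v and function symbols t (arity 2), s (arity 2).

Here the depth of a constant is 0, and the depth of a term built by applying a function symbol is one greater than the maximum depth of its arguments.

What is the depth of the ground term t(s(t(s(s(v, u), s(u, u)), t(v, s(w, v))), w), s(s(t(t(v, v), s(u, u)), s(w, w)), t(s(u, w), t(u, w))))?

5

depth(s(v, u)) = 1 + max(0, 0) = 1
depth(s(u, u)) = 1 + max(0, 0) = 1
depth(s(s(v, u), s(u, u))) = 1 + max(1, 1) = 2
depth(s(w, v)) = 1 + max(0, 0) = 1
depth(t(v, s(w, v))) = 1 + max(0, 1) = 2
depth(t(s(s(v, u), s(u, u)), t(v, s(w, v)))) = 1 + max(2, 2) = 3
depth(s(t(s(s(v, u), s(u, u)), t(v, s(w, v))), w)) = 1 + max(3, 0) = 4
depth(t(v, v)) = 1 + max(0, 0) = 1
depth(t(t(v, v), s(u, u))) = 1 + max(1, 1) = 2
depth(s(w, w)) = 1 + max(0, 0) = 1
depth(s(t(t(v, v), s(u, u)), s(w, w))) = 1 + max(2, 1) = 3
depth(s(u, w)) = 1 + max(0, 0) = 1
depth(t(u, w)) = 1 + max(0, 0) = 1
depth(t(s(u, w), t(u, w))) = 1 + max(1, 1) = 2
depth(s(s(t(t(v, v), s(u, u)), s(w, w)), t(s(u, w), t(u, w)))) = 1 + max(3, 2) = 4
depth(t(s(t(s(s(v, u), s(u, u)), t(v, s(w, v))), w), s(s(t(t(v, v), s(u, u)), s(w, w)), t(s(u, w), t(u, w))))) = 1 + max(4, 4) = 5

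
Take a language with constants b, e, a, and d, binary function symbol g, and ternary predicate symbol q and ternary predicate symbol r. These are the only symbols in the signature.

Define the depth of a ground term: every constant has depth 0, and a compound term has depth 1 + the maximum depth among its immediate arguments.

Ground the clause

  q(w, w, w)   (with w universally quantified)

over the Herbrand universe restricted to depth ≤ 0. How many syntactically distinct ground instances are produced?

4

Ground terms of depth ≤ 0:
  Write N_k for the number of ground terms of depth ≤ k. A term of depth ≤ k is either a constant or a function symbol applied to arguments of depth ≤ k−1, so N_k = 4 + N_{k-1}^2.
  N_0 = 4
  Explicitly: b, e, a, d.
So there are 4 ground terms available for substitution.
The body mentions the single quantified variable w; since ground terms form a free algebra, no two substitutions collapse to the same formula.
Number of ground instances = 4.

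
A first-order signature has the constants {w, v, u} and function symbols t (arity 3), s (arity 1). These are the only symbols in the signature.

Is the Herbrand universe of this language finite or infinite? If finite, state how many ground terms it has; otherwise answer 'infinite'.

The signature has at least one function symbol (t, arity 3) and at least one constant (w).
Iterating t gives infinitely many distinct ground terms: w, t(w, w, w), t(t(w, w, w), t(w, w, w), t(w, w, w)), ...
So the Herbrand universe is infinite.

infinite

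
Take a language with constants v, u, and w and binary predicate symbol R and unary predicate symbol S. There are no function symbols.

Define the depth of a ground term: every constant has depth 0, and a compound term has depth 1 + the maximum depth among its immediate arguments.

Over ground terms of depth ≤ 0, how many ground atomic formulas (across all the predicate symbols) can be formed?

First count ground terms of depth ≤ 0.
With no function symbols every ground term is a constant, so there are exactly 3 ground terms at every depth bound.
N_0 = 3
So |H| = 3.
Each predicate of arity r yields |H|^r ground atoms (one per choice of an r-tuple from H):
  R: 3^2 = 9;  S: 3
Total ground atoms: 9 + 3 = 12.

12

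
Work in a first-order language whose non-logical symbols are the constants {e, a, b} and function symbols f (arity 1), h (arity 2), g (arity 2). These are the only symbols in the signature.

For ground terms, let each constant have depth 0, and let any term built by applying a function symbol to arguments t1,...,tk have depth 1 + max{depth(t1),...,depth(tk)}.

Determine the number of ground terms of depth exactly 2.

1155

Write N_k for the number of ground terms of depth ≤ k. A term of depth ≤ k is either a constant or a function symbol applied to arguments of depth ≤ k−1, so N_k = 3 + N_{k-1} + N_{k-1}^2 + N_{k-1}^2.
N_0 = 3
N_1 = 3 + 3 + 3^2 + 3^2 = 24
N_2 = 3 + 24 + 24^2 + 24^2 = 1179
Terms of depth exactly 2: N_2 − N_1 = 1179 − 24 = 1155.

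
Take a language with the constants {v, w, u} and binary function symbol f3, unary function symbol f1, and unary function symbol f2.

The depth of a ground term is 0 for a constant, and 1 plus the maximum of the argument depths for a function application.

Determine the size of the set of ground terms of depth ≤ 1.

18

Write N_k for the number of ground terms of depth ≤ k. A term of depth ≤ k is either a constant or a function symbol applied to arguments of depth ≤ k−1, so N_k = 3 + N_{k-1}^2 + N_{k-1} + N_{k-1}.
N_0 = 3
N_1 = 3 + 3^2 + 3 + 3 = 18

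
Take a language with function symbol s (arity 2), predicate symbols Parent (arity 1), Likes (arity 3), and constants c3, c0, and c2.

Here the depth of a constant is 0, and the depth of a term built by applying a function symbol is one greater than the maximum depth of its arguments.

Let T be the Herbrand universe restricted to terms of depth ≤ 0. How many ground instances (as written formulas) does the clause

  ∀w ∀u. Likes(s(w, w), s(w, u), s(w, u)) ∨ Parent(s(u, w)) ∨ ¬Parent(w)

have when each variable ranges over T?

9

Ground terms of depth ≤ 0:
  Write N_k for the number of ground terms of depth ≤ k. A term of depth ≤ k is either a constant or a function symbol applied to arguments of depth ≤ k−1, so N_k = 3 + N_{k-1}^2.
  N_0 = 3
So there are 3 ground terms available for substitution.
The clause has 2 distinct variables (w, u), each appearing in the body. In the free term algebra distinct substitutions yield syntactically distinct ground instances.
Number of ground instances = 3^2 = 9.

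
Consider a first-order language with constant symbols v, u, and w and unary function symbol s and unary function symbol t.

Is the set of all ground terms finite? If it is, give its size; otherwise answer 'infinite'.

The signature has at least one function symbol (s, arity 1) and at least one constant (v).
Iterating s gives infinitely many distinct ground terms: v, s(v), s(s(v)), ...
So the Herbrand universe is infinite.

infinite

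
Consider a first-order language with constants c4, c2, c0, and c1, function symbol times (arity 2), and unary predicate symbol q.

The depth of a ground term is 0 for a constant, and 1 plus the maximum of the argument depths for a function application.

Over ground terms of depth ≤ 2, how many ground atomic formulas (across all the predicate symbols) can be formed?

404

First count ground terms of depth ≤ 2.
Write N_k for the number of ground terms of depth ≤ k. A term of depth ≤ k is either a constant or a function symbol applied to arguments of depth ≤ k−1, so N_k = 4 + N_{k-1}^2.
N_0 = 4
N_1 = 4 + 4^2 = 20
N_2 = 4 + 20^2 = 404
So |H| = 404.
A ground atom is a predicate applied to a tuple of terms from H, so the count is the sum over predicates of |H|^arity:
  q: 404
Total ground atoms: 404.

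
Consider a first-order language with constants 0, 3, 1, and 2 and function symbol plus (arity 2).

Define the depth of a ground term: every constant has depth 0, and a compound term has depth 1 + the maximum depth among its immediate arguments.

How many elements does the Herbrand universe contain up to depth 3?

163220

Let N_k = |{terms of depth ≤ k}|. Then N_0 = 4 and N_k = 4 + N_{k-1}^2 for k ≥ 1 (one summand per function symbol, arity giving the exponent).
N_0 = 4
N_1 = 4 + 4^2 = 20
N_2 = 4 + 20^2 = 404
N_3 = 4 + 404^2 = 163220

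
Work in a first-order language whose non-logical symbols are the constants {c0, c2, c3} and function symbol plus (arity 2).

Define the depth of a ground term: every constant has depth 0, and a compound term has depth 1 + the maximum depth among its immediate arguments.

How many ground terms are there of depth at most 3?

21612

Let N_k count ground terms of depth at most k. Each non-constant term of depth ≤ k is some function symbol applied to depth-≤(k−1) arguments, giving N_k = 3 + N_{k-1}^2.
N_0 = 3
N_1 = 3 + 3^2 = 12
N_2 = 3 + 12^2 = 147
N_3 = 3 + 147^2 = 21612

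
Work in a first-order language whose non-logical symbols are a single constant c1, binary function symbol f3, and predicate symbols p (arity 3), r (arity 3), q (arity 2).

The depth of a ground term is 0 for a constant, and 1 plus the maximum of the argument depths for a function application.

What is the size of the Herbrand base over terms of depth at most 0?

First count ground terms of depth ≤ 0.
Count level by level. With function symbols f3/2, the terms of depth ≤ k are the 1 constant together with each function applied to depth-≤(k−1) tuples, so N_k = 1 + N_{k-1}^2.
N_0 = 1
Explicitly: c1.
So |H| = 1.
For each predicate symbol, the number of ground atoms is |H| raised to its arity; summing:
  p: 1^3 = 1;  r: 1^3 = 1;  q: 1^2 = 1
Total ground atoms: 1 + 1 + 1 = 3.

3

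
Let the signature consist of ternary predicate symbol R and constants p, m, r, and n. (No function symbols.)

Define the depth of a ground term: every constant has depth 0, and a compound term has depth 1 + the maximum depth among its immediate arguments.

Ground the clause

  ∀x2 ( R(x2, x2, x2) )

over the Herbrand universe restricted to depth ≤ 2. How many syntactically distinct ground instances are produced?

Ground terms of depth ≤ 2:
  With no function symbols every ground term is a constant, so there are exactly 4 ground terms at every depth bound.
  N_0 = 4
  N_1 = 4
  N_2 = 4
So there are 4 ground terms available for substitution.
The variable x2 ranges independently over the available ground terms, and distinct assignments produce distinct instances.
Number of ground instances = 4.

4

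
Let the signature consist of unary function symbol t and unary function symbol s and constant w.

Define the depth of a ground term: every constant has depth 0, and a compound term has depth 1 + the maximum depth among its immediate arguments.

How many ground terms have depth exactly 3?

Let N_k count ground terms of depth at most k. Each non-constant term of depth ≤ k is some function symbol applied to depth-≤(k−1) arguments, giving N_k = 1 + N_{k-1} + N_{k-1}.
N_0 = 1
N_1 = 1 + 1 + 1 = 3
N_2 = 1 + 3 + 3 = 7
N_3 = 1 + 7 + 7 = 15
Terms of depth exactly 3: N_3 − N_2 = 15 − 7 = 8.

8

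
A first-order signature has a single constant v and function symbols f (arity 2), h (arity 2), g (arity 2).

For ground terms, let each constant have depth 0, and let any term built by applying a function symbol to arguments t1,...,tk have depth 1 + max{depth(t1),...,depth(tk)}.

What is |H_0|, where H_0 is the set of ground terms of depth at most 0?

Write N_k for the number of ground terms of depth ≤ k. A term of depth ≤ k is either a constant or a function symbol applied to arguments of depth ≤ k−1, so N_k = 1 + N_{k-1}^2 + N_{k-1}^2 + N_{k-1}^2.
N_0 = 1
Explicitly: v.

1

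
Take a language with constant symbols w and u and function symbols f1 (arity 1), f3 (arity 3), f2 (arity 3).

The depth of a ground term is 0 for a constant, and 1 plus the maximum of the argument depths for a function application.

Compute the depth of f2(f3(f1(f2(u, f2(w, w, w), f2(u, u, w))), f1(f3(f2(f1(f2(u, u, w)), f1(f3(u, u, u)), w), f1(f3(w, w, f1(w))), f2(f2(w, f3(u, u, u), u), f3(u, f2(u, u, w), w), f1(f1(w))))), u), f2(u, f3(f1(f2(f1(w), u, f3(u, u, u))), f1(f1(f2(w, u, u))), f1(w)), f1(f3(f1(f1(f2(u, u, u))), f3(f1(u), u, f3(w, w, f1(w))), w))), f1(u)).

7

depth(f2(w, w, w)) = 1 + max(0, 0, 0) = 1
depth(f2(u, u, w)) = 1 + max(0, 0, 0) = 1
depth(f2(u, f2(w, w, w), f2(u, u, w))) = 1 + max(0, 1, 1) = 2
depth(f1(f2(u, f2(w, w, w), f2(u, u, w)))) = 1 + depth(f2(u, f2(w, w, w), f2(u, u, w))) = 1 + 2 = 3
depth(f1(f2(u, u, w))) = 1 + depth(f2(u, u, w)) = 1 + 1 = 2
depth(f3(u, u, u)) = 1 + max(0, 0, 0) = 1
depth(f1(f3(u, u, u))) = 1 + depth(f3(u, u, u)) = 1 + 1 = 2
depth(f2(f1(f2(u, u, w)), f1(f3(u, u, u)), w)) = 1 + max(2, 2, 0) = 3
depth(f1(w)) = 1 + depth(w) = 1 + 0 = 1
depth(f3(w, w, f1(w))) = 1 + max(0, 0, 1) = 2
depth(f1(f3(w, w, f1(w)))) = 1 + depth(f3(w, w, f1(w))) = 1 + 2 = 3
depth(f2(w, f3(u, u, u), u)) = 1 + max(0, 1, 0) = 2
depth(f3(u, f2(u, u, w), w)) = 1 + max(0, 1, 0) = 2
depth(f1(f1(w))) = 1 + depth(f1(w)) = 1 + 1 = 2
depth(f2(f2(w, f3(u, u, u), u), f3(u, f2(u, u, w), w), f1(f1(w)))) = 1 + max(2, 2, 2) = 3
depth(f3(f2(f1(f2(u, u, w)), f1(f3(u, u, u)), w), f1(f3(w, w, f1(w))), f2(f2(w, f3(u, u, u), u), f3(u, f2(u, u, w), w), f1(f1(w))))) = 1 + max(3, 3, 3) = 4
depth(f1(f3(f2(f1(f2(u, u, w)), f1(f3(u, u, u)), w), f1(f3(w, w, f1(w))), f2(f2(w, f3(u, u, u), u), f3(u, f2(u, u, w), w), f1(f1(w)))))) = 1 + depth(f3(f2(f1(f2(u, u, w)), f1(f3(u, u, u)), w), f1(f3(w, w, f1(w))), f2(f2(w, f3(u, u, u), u), f3(u, f2(u, u, w), w), f1(f1(w))))) = 1 + 4 = 5
depth(f3(f1(f2(u, f2(w, w, w), f2(u, u, w))), f1(f3(f2(f1(f2(u, u, w)), f1(f3(u, u, u)), w), f1(f3(w, w, f1(w))), f2(f2(w, f3(u, u, u), u), f3(u, f2(u, u, w), w), f1(f1(w))))), u)) = 1 + max(3, 5, 0) = 6
depth(f2(f1(w), u, f3(u, u, u))) = 1 + max(1, 0, 1) = 2
depth(f1(f2(f1(w), u, f3(u, u, u)))) = 1 + depth(f2(f1(w), u, f3(u, u, u))) = 1 + 2 = 3
depth(f2(w, u, u)) = 1 + max(0, 0, 0) = 1
depth(f1(f2(w, u, u))) = 1 + depth(f2(w, u, u)) = 1 + 1 = 2
depth(f1(f1(f2(w, u, u)))) = 1 + depth(f1(f2(w, u, u))) = 1 + 2 = 3
depth(f3(f1(f2(f1(w), u, f3(u, u, u))), f1(f1(f2(w, u, u))), f1(w))) = 1 + max(3, 3, 1) = 4
depth(f2(u, u, u)) = 1 + max(0, 0, 0) = 1
depth(f1(f2(u, u, u))) = 1 + depth(f2(u, u, u)) = 1 + 1 = 2
depth(f1(f1(f2(u, u, u)))) = 1 + depth(f1(f2(u, u, u))) = 1 + 2 = 3
depth(f1(u)) = 1 + depth(u) = 1 + 0 = 1
depth(f3(f1(u), u, f3(w, w, f1(w)))) = 1 + max(1, 0, 2) = 3
depth(f3(f1(f1(f2(u, u, u))), f3(f1(u), u, f3(w, w, f1(w))), w)) = 1 + max(3, 3, 0) = 4
depth(f1(f3(f1(f1(f2(u, u, u))), f3(f1(u), u, f3(w, w, f1(w))), w))) = 1 + depth(f3(f1(f1(f2(u, u, u))), f3(f1(u), u, f3(w, w, f1(w))), w)) = 1 + 4 = 5
depth(f2(u, f3(f1(f2(f1(w), u, f3(u, u, u))), f1(f1(f2(w, u, u))), f1(w)), f1(f3(f1(f1(f2(u, u, u))), f3(f1(u), u, f3(w, w, f1(w))), w)))) = 1 + max(0, 4, 5) = 6
depth(f2(f3(f1(f2(u, f2(w, w, w), f2(u, u, w))), f1(f3(f2(f1(f2(u, u, w)), f1(f3(u, u, u)), w), f1(f3(w, w, f1(w))), f2(f2(w, f3(u, u, u), u), f3(u, f2(u, u, w), w), f1(f1(w))))), u), f2(u, f3(f1(f2(f1(w), u, f3(u, u, u))), f1(f1(f2(w, u, u))), f1(w)), f1(f3(f1(f1(f2(u, u, u))), f3(f1(u), u, f3(w, w, f1(w))), w))), f1(u))) = 1 + max(6, 6, 1) = 7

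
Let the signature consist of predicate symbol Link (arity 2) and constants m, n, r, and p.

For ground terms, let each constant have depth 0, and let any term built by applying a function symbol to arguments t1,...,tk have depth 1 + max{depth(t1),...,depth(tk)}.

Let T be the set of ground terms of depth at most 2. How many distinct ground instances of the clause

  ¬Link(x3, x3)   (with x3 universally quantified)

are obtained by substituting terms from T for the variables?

4

Ground terms of depth ≤ 2:
  With no function symbols every ground term is a constant, so there are exactly 4 ground terms at every depth bound.
  N_0 = 4
  N_1 = 4
  N_2 = 4
  Explicitly: m, n, r, p.
So there are 4 ground terms available for substitution.
There is 1 variable to instantiate (x3),  occurring in at least one literal, so different choices give different ground instances.
Number of ground instances = 4.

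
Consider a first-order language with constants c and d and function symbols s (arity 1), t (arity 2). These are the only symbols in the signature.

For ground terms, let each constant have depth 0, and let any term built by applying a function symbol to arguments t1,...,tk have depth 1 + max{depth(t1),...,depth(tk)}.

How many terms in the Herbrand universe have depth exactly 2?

Write N_k for the number of ground terms of depth ≤ k. A term of depth ≤ k is either a constant or a function symbol applied to arguments of depth ≤ k−1, so N_k = 2 + N_{k-1} + N_{k-1}^2.
N_0 = 2
N_1 = 2 + 2 + 2^2 = 8
N_2 = 2 + 8 + 8^2 = 74
Terms of depth exactly 2: N_2 − N_1 = 74 − 8 = 66.

66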